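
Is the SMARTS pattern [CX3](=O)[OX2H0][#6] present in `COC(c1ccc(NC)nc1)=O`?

Yes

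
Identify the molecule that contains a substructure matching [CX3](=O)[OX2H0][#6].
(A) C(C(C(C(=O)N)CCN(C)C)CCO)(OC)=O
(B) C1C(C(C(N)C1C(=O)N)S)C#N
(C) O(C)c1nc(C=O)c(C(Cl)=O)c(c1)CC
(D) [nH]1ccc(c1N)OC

A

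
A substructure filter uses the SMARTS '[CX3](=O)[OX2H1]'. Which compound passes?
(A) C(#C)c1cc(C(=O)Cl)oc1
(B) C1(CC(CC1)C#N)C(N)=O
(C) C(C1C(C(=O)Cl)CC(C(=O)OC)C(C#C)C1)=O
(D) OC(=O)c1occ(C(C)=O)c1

[CX3](=O)[OX2H1] describes an sp2 carbon double-bonded to O and single-bonded to an -OH oxygen (a carboxylic acid).
(A) has an acyl chloride (-C(=O)Cl) but the carbonyl is bonded to Cl, not to an -OH oxygen.
(B) has a primary amide (-C(=O)NH2) but the carbonyl is bonded to N, not to an -OH oxygen.
(C) has an aldehyde (-CHO) but there is no singly-bonded oxygen on the carbonyl carbon.
(D) contains a carboxylic acid group (-C(=O)OH), which satisfies every atom and bond constraint.
So the answer is (D).

D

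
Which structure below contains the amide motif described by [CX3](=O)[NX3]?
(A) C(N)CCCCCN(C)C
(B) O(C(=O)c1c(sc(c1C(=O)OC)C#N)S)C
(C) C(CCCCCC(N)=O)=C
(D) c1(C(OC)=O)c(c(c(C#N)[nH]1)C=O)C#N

C

[CX3](=O)[NX3] describes a carbonyl carbon bonded to a trivalent nitrogen (an amide).
(A) has a primary amino group (-NH2) but the -NH2 is not attached to a carbonyl carbon.
(B) has a methyl-ester group (-C(=O)OCH3) but the carbonyl is bonded to O, not to an NX3 nitrogen.
(C) contains a primary amide (-C(=O)NH2), which satisfies every atom and bond constraint.
(D) has a nitrile (-C#N) but the nitrile N is NX1 (triple-bonded), not NX3.
So the answer is (C).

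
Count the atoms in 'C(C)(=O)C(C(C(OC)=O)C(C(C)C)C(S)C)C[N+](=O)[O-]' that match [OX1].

Check the 20 heavy atoms by environment: 11× C (X4) → no; 1× N (charge +1, X3) → no; 1× O (charge -1, X1) → match; 3× O (X1) → match; 2× C (X3) → no; 1× O (X2) → no; 1× S (X2) → no.
Summing the matching environments: 1 + 3 = 4 matching atoms.

4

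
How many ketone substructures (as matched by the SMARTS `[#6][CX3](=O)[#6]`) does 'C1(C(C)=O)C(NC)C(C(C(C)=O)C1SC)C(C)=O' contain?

[#6][CX3](=O)[#6] is the SMARTS for a ketone: a carbonyl carbon (no H) flanked by two carbons.
The molecule carries 3 separate instances of an acetyl/ketone group (-C(=O)CH3) meeting every constraint; each maps to a distinct set of atoms, giving 3 matches.

3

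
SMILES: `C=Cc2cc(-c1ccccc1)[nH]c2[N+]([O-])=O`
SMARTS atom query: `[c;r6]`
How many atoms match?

The query [c;r6] means: aromatic carbon that belongs to a six-membered ring.
Check the 16 heavy atoms by environment: 1× n (aromatic, in 5-ring) → no; 4× c (aromatic, in 5-ring) → no; 6× c (aromatic, in 6-ring) → match; 2× C (acyclic) → no; 1× N (charge +1, acyclic) → no; 1× O (charge -1, acyclic) → no; 1× O (acyclic) → no.
That gives 6 matching atoms.

6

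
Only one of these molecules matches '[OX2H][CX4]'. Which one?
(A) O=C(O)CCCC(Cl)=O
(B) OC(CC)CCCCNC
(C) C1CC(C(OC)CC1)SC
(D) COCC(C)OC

[OX2H][CX4] describes a hydroxyl oxygen bound to an sp3 (X4) carbon (an aliphatic alcohol).
(A) has a carboxylic acid group (-C(=O)OH) but the -OH is on a CX3 carbonyl carbon, not a CX4 carbon.
(B) contains a hydroxyl group (-OH), which satisfies every atom and bond constraint.
(C) has a methoxy ether (-OCH3) but the oxygen has H0 (ether), not H1.
(D) has a methoxy ether (-OCH3) but the oxygen has H0 (ether), not H1.
So the answer is (B).

B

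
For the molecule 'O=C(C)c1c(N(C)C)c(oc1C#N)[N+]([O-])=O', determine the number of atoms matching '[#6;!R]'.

5

The query [#6;!R] means: carbon not in any ring.
Check the 16 heavy atoms by environment: 1× o (aromatic, in 5-ring) → no; 4× c (aromatic, in 5-ring) → no; 2× N (acyclic) → no; 5× C (acyclic) → match; 1× N (charge +1, acyclic) → no; 1× O (charge -1, acyclic) → no; 2× O (acyclic) → no.
That gives 5 matching atoms.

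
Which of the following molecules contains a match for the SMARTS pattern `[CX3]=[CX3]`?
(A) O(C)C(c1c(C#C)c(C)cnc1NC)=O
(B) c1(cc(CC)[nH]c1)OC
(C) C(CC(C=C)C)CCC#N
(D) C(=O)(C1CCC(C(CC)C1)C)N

[CX3]=[CX3] describes a non-aromatic C=C double bond between two sp2 carbons (an alkene).
(A) has an ethynyl group (-C#CH) but the C-C bond is a triple bond, not a double bond.
(B) has an ethyl group (-CH2CH3) but its C-C bond is a single bond between CX4 carbons, not CX3=CX3.
(C) contains a vinyl group (-CH=CH2), which satisfies every atom and bond constraint.
(D) has an ethyl group (-CH2CH3) but its C-C bond is a single bond between CX4 carbons, not CX3=CX3.
So the answer is (C).

C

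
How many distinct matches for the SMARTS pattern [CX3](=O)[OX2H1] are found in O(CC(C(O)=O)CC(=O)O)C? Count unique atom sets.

2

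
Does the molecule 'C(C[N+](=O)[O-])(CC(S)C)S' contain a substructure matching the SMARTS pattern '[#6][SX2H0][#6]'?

The pattern [#6][SX2H0][#6] describes an aliphatic sulfur bridging two carbons with no H on the sulfur — a thioether.
The closest candidate here is a thiol (-SH), but the sulfur has H1, not H0 bridging two carbons. No other fragment satisfies the full query, so there is no match.

No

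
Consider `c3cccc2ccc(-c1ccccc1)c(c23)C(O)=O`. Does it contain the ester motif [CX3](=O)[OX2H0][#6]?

The pattern [CX3](=O)[OX2H0][#6] describes a carbonyl carbon bonded to an oxygen that is itself bonded to carbon (no H on that O) — an ester.
The closest candidate here is a carboxylic acid group (-C(=O)OH), but the singly-bonded O carries H (OX2H1, not H0). No other fragment satisfies the full query, so there is no match.

No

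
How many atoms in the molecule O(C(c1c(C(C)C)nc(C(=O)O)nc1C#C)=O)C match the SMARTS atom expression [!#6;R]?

2

The query [!#6;R] means: non-carbon atom that is part of a ring.
Check the 18 heavy atoms by environment: 2× n (aromatic, in 6-ring) → match; 4× c (aromatic, in 6-ring) → no; 8× C (acyclic) → no; 4× O (acyclic) → no.
That gives 2 matching atoms.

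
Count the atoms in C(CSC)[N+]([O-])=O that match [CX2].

0

The query [CX2] means: C with X2: aliphatic carbon with exactly 2 total connections.
Check the 7 heavy atoms by environment: 3× C (X4) → no; 1× N (charge +1, X3) → no; 1× O (charge -1, X1) → no; 1× O (X1) → no; 1× S (X2) → no.
No environment satisfies the query, so 0 matching atoms.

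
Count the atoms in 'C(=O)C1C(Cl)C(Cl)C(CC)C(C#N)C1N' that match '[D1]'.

Check the 15 heavy atoms by environment: 6× C (D3) → no; 2× Cl (D1) → match; 3× C (D2) → no; 2× N (D1) → match; 1× O (D1) → match; 1× C (D1) → match.
Summing the matching environments: 2 + 2 + 1 + 1 = 6 matching atoms.

6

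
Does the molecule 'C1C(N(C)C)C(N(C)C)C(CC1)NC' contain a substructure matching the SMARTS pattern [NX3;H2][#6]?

No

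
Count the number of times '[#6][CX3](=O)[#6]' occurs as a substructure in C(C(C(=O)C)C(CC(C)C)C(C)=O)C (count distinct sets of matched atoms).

2

[#6][CX3](=O)[#6] is the SMARTS for a ketone: a carbonyl carbon (no H) flanked by two carbons.
The molecule carries 2 separate instances of an acetyl/ketone group (-C(=O)CH3) meeting every constraint; each maps to a distinct set of atoms, giving 2 matches.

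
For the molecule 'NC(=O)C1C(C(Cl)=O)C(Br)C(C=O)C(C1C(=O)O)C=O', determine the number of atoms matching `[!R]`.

14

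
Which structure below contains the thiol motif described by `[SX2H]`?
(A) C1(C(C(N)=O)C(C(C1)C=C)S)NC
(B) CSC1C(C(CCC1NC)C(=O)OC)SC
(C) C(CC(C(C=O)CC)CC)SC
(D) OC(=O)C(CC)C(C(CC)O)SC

A

[SX2H] describes an aliphatic sulfur with two connections, one being H (a thiol).
(A) contains a thiol (-SH), which satisfies every atom and bond constraint.
(B) has a methylthio ether (-SCH3) but the sulfur has H0 (bonded to two carbons), not H1.
(C) has a methylthio ether (-SCH3) but the sulfur has H0 (bonded to two carbons), not H1.
(D) has a methylthio ether (-SCH3) but the sulfur has H0 (bonded to two carbons), not H1.
So the answer is (A).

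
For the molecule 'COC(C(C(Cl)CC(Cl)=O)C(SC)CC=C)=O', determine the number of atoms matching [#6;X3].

4

The query [#6;X3] means: any carbon (aromatic or not) with three total connections.
Check the 17 heavy atoms by environment: 7× C (X4) → no; 1× S (X2) → no; 4× C (X3) → match; 2× O (X1) → no; 1× O (X2) → no; 2× Cl (X1) → no.
That gives 4 matching atoms.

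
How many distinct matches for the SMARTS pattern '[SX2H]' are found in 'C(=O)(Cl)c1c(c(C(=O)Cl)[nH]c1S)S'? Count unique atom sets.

2

[SX2H] is the SMARTS for a thiol: an aliphatic sulfur with two connections, one being H.
The molecule carries 2 separate instances of a thiol (-SH) meeting every constraint; each maps to a distinct set of atoms, giving 2 matches.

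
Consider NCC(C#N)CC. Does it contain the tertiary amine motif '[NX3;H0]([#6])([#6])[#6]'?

The pattern [NX3;H0]([#6])([#6])[#6] describes a trivalent nitrogen with no H, bonded to three carbons — a tertiary amine.
The closest candidate here is a primary amino group (-NH2), but the nitrogen has H2, not H0 with three carbons. No other fragment satisfies the full query, so there is no match.

No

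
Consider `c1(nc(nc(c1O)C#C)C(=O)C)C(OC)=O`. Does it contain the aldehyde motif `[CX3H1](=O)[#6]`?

No

The pattern [CX3H1](=O)[#6] describes an sp2 carbon with one H, double-bonded to O and single-bonded to carbon — an aldehyde.
The closest candidate here is a methyl-ester group (-C(=O)OCH3), but the carbonyl carbon has H0, not H1. No other fragment satisfies the full query, so there is no match.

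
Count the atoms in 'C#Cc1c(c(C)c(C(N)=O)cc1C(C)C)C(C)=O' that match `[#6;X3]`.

8

Check the 18 heavy atoms by environment: 6× c (aromatic, X3) → match; 5× C (X4) → no; 2× C (X2) → no; 2× C (X3) → match; 2× O (X1) → no; 1× N (X3) → no.
Summing the matching environments: 6 + 2 = 8 matching atoms.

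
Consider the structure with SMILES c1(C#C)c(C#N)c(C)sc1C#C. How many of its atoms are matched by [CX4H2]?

The query [CX4H2] means: sp3 carbon (X4) with exactly two hydrogens.
Check the 12 heavy atoms by environment: 1× s (aromatic, H0, X2) → no; 4× c (aromatic, H0, X3) → no; 1× C (H3, X4) → no; 3× C (H0, X2) → no; 2× C (H1, X2) → no; 1× N (H0, X1) → no.
No environment satisfies the query, so 0 matching atoms.

0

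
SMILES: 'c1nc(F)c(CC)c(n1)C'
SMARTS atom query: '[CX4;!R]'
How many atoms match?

Check the 10 heavy atoms by environment: 2× n (aromatic, X2, in 6-ring) → no; 4× c (aromatic, X3, in 6-ring) → no; 3× C (X4, acyclic) → match; 1× F (X1, acyclic) → no.
That gives 3 matching atoms.

3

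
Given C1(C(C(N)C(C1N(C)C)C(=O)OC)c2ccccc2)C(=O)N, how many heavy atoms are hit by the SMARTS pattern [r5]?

The query [r5] means: r5 matches atoms in a five-membered ring.
Check the 22 heavy atoms by environment: 5× C (in 5-ring) → match; 5× C (acyclic) → no; 3× O (acyclic) → no; 3× N (acyclic) → no; 6× c (aromatic, in 6-ring) → no.
That gives 5 matching atoms.

5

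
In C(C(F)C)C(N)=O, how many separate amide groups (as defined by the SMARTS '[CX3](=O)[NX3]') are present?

1

[CX3](=O)[NX3] is the SMARTS for an amide: a carbonyl carbon bonded to a trivalent nitrogen.
Exactly one fragment in the molecule meets all constraints, giving 1 match.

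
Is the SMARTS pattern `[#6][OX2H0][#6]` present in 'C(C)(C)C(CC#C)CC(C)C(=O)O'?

No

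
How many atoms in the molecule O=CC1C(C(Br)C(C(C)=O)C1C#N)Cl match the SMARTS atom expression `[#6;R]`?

The query [#6;R] means: carbon that is part of a ring.
Check the 14 heavy atoms by environment: 5× C (in 5-ring) → match; 4× C (acyclic) → no; 1× N (acyclic) → no; 2× O (acyclic) → no; 1× Br (acyclic) → no; 1× Cl (acyclic) → no.
That gives 5 matching atoms.

5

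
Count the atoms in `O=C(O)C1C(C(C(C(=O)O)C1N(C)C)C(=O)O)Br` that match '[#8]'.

The query [#8] means: #8 matches any oxygen atom.
Check the 18 heavy atoms by environment: 10× C → no; 6× O → match; 1× Br → no; 1× N → no.
That gives 6 matching atoms.

6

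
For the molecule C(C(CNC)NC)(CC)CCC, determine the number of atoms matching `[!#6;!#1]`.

2

The query [!#6;!#1] means: not carbon and not hydrogen — any heteroatom.
Check the 12 heavy atoms by environment: 10× C → no; 2× N → match.
That gives 2 matching atoms.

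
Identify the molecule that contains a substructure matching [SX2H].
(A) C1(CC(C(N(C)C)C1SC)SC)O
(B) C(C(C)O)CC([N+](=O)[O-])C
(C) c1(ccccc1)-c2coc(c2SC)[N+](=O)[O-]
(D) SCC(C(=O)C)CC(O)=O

[SX2H] describes an aliphatic sulfur with two connections, one being H (a thiol).
(A) has a hydroxyl group (-OH) but it is an -OH, not an -SH.
(B) has a hydroxyl group (-OH) but it is an -OH, not an -SH.
(C) has a methylthio ether (-SCH3) but the sulfur has H0 (bonded to two carbons), not H1.
(D) contains a thiol (-SH), which satisfies every atom and bond constraint.
So the answer is (D).

D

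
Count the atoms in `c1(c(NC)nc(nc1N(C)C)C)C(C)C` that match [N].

2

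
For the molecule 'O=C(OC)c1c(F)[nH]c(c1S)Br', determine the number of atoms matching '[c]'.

4

Check the 12 heavy atoms by environment: 1× n (aromatic) → no; 4× c (aromatic) → match; 1× F → no; 2× C → no; 2× O → no; 1× S → no; 1× Br → no.
That gives 4 matching atoms.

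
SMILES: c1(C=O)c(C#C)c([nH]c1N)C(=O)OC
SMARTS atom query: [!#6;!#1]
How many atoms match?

5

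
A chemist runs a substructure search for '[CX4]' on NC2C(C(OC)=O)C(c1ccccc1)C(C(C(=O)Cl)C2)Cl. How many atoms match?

7

The query [CX4] means: C with X4: aliphatic carbon with exactly 4 total connections (bonds + H).
Check the 21 heavy atoms by environment: 7× C (X4) → match; 2× C (X3) → no; 2× O (X1) → no; 2× Cl (X1) → no; 6× c (aromatic, X3) → no; 1× O (X2) → no; 1× N (X3) → no.
That gives 7 matching atoms.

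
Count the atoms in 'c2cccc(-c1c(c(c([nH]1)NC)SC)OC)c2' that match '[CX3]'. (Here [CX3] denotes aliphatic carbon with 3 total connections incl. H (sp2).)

0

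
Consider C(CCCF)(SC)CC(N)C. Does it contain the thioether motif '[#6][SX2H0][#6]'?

The pattern [#6][SX2H0][#6] describes an aliphatic sulfur bridging two carbons with no H on the sulfur — a thioether.
The molecule carries a methylthio ether (-SCH3), whose atoms satisfy every constraint of the query, so the pattern matches.

Yes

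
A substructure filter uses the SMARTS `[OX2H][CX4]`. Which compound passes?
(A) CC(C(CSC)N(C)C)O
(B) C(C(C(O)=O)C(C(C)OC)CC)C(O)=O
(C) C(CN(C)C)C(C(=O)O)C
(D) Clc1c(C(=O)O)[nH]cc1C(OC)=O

[OX2H][CX4] describes a hydroxyl oxygen bound to an sp3 (X4) carbon (an aliphatic alcohol).
(A) contains a hydroxyl group (-OH), which satisfies every atom and bond constraint.
(B) has a carboxylic acid group (-C(=O)OH) but the -OH is on a CX3 carbonyl carbon, not a CX4 carbon.
(C) has a carboxylic acid group (-C(=O)OH) but the -OH is on a CX3 carbonyl carbon, not a CX4 carbon.
(D) has a carboxylic acid group (-C(=O)OH) but the -OH is on a CX3 carbonyl carbon, not a CX4 carbon.
So the answer is (A).

A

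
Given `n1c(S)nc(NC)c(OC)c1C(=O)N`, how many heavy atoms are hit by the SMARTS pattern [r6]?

The query [r6] means: r6 matches atoms in a six-membered ring.
Check the 14 heavy atoms by environment: 2× n (aromatic, in 6-ring) → match; 4× c (aromatic, in 6-ring) → match; 3× C (acyclic) → no; 2× O (acyclic) → no; 2× N (acyclic) → no; 1× S (acyclic) → no.
Summing the matching environments: 2 + 4 = 6 matching atoms.

6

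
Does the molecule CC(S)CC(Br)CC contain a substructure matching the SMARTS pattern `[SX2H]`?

The pattern [SX2H] describes an aliphatic sulfur with two connections, one being H — a thiol.
The molecule carries a thiol (-SH), whose atoms satisfy every constraint of the query, so the pattern matches.

Yes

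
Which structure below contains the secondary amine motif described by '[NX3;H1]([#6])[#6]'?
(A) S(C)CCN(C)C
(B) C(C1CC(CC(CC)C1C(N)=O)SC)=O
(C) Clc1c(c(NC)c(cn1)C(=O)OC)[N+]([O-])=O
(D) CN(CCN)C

[NX3;H1]([#6])[#6] describes a trivalent nitrogen with one H, bonded to two carbons (a secondary amine).
(A) has a dimethylamino group (-N(CH3)2) but the nitrogen has H0, not H1.
(B) has a primary amide (-C(=O)NH2) but the -C(=O)NH2 nitrogen has H2, not H1.
(C) contains an N-methylamino group (-NHCH3), which satisfies every atom and bond constraint.
(D) has a dimethylamino group (-N(CH3)2) but the nitrogen has H0, not H1.
So the answer is (C).

C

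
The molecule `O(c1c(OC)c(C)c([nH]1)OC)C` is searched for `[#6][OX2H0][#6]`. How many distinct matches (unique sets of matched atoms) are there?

3

[#6][OX2H0][#6] is the SMARTS for an ether: an aliphatic oxygen bridging two carbons with no H on the oxygen.
The molecule carries 3 separate instances of a methoxy ether (-OCH3) meeting every constraint; each maps to a distinct set of atoms, giving 3 matches.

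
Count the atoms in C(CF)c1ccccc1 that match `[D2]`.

7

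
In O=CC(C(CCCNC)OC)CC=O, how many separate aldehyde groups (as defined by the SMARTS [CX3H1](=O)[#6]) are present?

[CX3H1](=O)[#6] is the SMARTS for an aldehyde: an sp2 carbon with one H, double-bonded to O and single-bonded to carbon.
The molecule carries 2 separate instances of an aldehyde (-CHO) meeting every constraint; each maps to a distinct set of atoms, giving 2 matches.

2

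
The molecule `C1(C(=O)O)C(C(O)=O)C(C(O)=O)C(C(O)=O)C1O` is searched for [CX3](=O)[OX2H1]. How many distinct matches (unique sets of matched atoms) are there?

[CX3](=O)[OX2H1] is the SMARTS for a carboxylic acid: an sp2 carbon double-bonded to O and single-bonded to an -OH oxygen.
The molecule carries 4 separate instances of a carboxylic acid group (-C(=O)OH) meeting every constraint; each maps to a distinct set of atoms, giving 4 matches.

4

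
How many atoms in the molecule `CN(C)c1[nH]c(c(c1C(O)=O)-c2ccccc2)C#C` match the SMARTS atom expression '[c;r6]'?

The query [c;r6] means: aromatic carbon that belongs to a six-membered ring.
Check the 19 heavy atoms by environment: 1× n (aromatic, in 5-ring) → no; 4× c (aromatic, in 5-ring) → no; 5× C (acyclic) → no; 2× O (acyclic) → no; 6× c (aromatic, in 6-ring) → match; 1× N (acyclic) → no.
That gives 6 matching atoms.

6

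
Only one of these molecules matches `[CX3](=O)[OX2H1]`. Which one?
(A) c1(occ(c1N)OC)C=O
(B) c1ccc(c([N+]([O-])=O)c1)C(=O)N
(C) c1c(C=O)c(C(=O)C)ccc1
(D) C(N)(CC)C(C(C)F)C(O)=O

[CX3](=O)[OX2H1] describes an sp2 carbon double-bonded to O and single-bonded to an -OH oxygen (a carboxylic acid).
(A) has an aldehyde (-CHO) but there is no singly-bonded oxygen on the carbonyl carbon.
(B) has a primary amide (-C(=O)NH2) but the carbonyl is bonded to N, not to an -OH oxygen.
(C) has an aldehyde (-CHO) but there is no singly-bonded oxygen on the carbonyl carbon.
(D) contains a carboxylic acid group (-C(=O)OH), which satisfies every atom and bond constraint.
So the answer is (D).

D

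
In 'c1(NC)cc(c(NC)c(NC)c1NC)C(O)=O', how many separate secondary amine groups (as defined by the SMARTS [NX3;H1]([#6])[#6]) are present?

4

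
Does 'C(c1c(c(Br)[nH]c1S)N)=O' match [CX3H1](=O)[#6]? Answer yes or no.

The pattern [CX3H1](=O)[#6] describes an sp2 carbon with one H, double-bonded to O and single-bonded to carbon — an aldehyde.
The molecule carries an aldehyde (-CHO), whose atoms satisfy every constraint of the query, so the pattern matches.

Yes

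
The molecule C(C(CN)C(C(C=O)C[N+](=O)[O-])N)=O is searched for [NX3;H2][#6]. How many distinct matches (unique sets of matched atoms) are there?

2

[NX3;H2][#6] is the SMARTS for a primary amine: a trivalent nitrogen with two H attached to carbon.
The molecule carries 2 separate instances of a primary amino group (-NH2) meeting every constraint; each maps to a distinct set of atoms, giving 2 matches.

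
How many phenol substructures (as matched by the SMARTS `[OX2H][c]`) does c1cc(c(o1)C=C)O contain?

[OX2H][c] is the SMARTS for a phenol: a hydroxyl oxygen attached to an aromatic carbon.
Exactly one fragment in the molecule meets all constraints, giving 1 match.

1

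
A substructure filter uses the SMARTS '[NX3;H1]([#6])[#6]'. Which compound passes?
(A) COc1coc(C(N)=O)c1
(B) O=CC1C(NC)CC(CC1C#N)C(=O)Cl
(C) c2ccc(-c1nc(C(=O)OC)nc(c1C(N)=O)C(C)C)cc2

B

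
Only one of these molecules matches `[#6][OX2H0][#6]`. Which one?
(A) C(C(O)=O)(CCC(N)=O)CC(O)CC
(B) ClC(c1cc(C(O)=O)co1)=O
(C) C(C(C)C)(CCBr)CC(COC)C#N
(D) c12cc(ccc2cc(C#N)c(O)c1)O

[#6][OX2H0][#6] describes an aliphatic oxygen bridging two carbons with no H on the oxygen (an ether).
(A) has a carboxylic acid group (-C(=O)OH) but the -OH oxygen has H1; the =O is OX1, not OX2.
(B) has a carboxylic acid group (-C(=O)OH) but the -OH oxygen has H1; the =O is OX1, not OX2.
(C) contains a methoxy ether (-OCH3), which satisfies every atom and bond constraint.
(D) has a hydroxyl group (-OH) but the oxygen has H1, not H0 bridging two carbons.
So the answer is (C).

C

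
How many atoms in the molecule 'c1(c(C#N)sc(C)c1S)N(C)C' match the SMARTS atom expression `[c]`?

4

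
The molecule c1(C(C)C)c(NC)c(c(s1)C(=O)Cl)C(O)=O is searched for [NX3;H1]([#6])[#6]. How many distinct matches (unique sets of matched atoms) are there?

1

[NX3;H1]([#6])[#6] is the SMARTS for a secondary amine: a trivalent nitrogen with one H, bonded to two carbons.
Exactly one fragment in the molecule meets all constraints, giving 1 match.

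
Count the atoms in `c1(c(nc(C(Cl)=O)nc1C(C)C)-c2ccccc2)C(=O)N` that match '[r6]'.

Check the 21 heavy atoms by environment: 2× n (aromatic, in 6-ring) → match; 10× c (aromatic, in 6-ring) → match; 5× C (acyclic) → no; 2× O (acyclic) → no; 1× N (acyclic) → no; 1× Cl (acyclic) → no.
Summing the matching environments: 2 + 10 = 12 matching atoms.

12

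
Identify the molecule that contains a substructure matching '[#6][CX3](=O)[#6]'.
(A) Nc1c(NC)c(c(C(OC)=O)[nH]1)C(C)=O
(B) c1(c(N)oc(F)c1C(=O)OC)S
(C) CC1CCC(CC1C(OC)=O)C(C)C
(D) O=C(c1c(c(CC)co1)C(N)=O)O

A

[#6][CX3](=O)[#6] describes a carbonyl carbon (no H) flanked by two carbons (a ketone).
(A) contains an acetyl/ketone group (-C(=O)CH3), which satisfies every atom and bond constraint.
(B) has a methyl-ester group (-C(=O)OCH3) but one neighbour of the carbonyl carbon is O, not C.
(C) has a methyl-ester group (-C(=O)OCH3) but one neighbour of the carbonyl carbon is O, not C.
(D) has a carboxylic acid group (-C(=O)OH) but one neighbour of the carbonyl carbon is O, not C.
So the answer is (A).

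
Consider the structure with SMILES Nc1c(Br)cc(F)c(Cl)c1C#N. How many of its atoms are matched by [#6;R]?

The query [#6;R] means: carbon that is part of a ring.
Check the 12 heavy atoms by environment: 6× c (aromatic, in 6-ring) → match; 1× Cl (acyclic) → no; 1× F (acyclic) → no; 1× Br (acyclic) → no; 2× N (acyclic) → no; 1× C (acyclic) → no.
That gives 6 matching atoms.

6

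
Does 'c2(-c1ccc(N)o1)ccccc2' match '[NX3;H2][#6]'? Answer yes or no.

Yes

The pattern [NX3;H2][#6] describes a trivalent nitrogen with two H attached to carbon — a primary amine.
The molecule carries a primary amino group (-NH2), whose atoms satisfy every constraint of the query, so the pattern matches.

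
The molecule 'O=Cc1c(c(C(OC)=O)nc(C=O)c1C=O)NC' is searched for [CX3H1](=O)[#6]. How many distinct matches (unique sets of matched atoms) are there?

3

[CX3H1](=O)[#6] is the SMARTS for an aldehyde: an sp2 carbon with one H, double-bonded to O and single-bonded to carbon.
The molecule carries 3 separate instances of an aldehyde (-CHO) meeting every constraint; each maps to a distinct set of atoms, giving 3 matches.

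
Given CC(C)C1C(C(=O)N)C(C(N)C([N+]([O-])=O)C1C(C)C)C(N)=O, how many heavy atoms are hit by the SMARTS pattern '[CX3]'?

2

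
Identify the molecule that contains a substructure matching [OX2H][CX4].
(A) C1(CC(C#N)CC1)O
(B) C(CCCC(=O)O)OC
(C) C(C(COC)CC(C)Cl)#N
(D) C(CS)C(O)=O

A

[OX2H][CX4] describes a hydroxyl oxygen bound to an sp3 (X4) carbon (an aliphatic alcohol).
(A) contains a hydroxyl group (-OH), which satisfies every atom and bond constraint.
(B) has a methoxy ether (-OCH3) but the oxygen has H0 (ether), not H1.
(C) has a methoxy ether (-OCH3) but the oxygen has H0 (ether), not H1.
(D) has a carboxylic acid group (-C(=O)OH) but the -OH is on a CX3 carbonyl carbon, not a CX4 carbon.
So the answer is (A).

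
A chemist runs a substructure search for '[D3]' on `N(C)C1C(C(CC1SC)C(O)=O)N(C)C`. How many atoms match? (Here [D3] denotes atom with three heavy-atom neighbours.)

6

The query [D3] means: atom with exactly three heavy-atom neighbours.
Check the 15 heavy atoms by environment: 5× C (D3) → match; 1× C (D2) → no; 1× N (D3) → match; 4× C (D1) → no; 2× O (D1) → no; 1× S (D2) → no; 1× N (D2) → no.
Summing the matching environments: 5 + 1 = 6 matching atoms.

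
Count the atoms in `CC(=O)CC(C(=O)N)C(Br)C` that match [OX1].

2

Check the 11 heavy atoms by environment: 5× C (X4) → no; 2× C (X3) → no; 2× O (X1) → match; 1× N (X3) → no; 1× Br (X1) → no.
That gives 2 matching atoms.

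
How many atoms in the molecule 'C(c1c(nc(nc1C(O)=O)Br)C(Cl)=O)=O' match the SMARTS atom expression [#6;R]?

4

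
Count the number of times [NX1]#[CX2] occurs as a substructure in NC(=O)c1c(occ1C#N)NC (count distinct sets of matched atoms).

[NX1]#[CX2] is the SMARTS for a nitrile: a nitrogen triple-bonded to a two-connected carbon.
Exactly one fragment in the molecule meets all constraints, giving 1 match.

1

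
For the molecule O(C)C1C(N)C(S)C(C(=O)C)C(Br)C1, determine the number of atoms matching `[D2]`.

2

The query [D2] means: atom with exactly two heavy-atom neighbours.
Check the 14 heavy atoms by environment: 6× C (D3) → no; 1× C (D2) → match; 1× S (D1) → no; 1× O (D2) → match; 2× C (D1) → no; 1× N (D1) → no; 1× O (D1) → no; 1× Br (D1) → no.
Summing the matching environments: 1 + 1 = 2 matching atoms.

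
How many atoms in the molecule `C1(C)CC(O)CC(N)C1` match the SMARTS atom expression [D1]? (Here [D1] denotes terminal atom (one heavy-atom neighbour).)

The query [D1] means: atom with exactly one heavy-atom neighbour (degree 1).
Check the 9 heavy atoms by environment: 3× C (D2) → no; 3× C (D3) → no; 1× C (D1) → match; 1× O (D1) → match; 1× N (D1) → match.
Summing the matching environments: 1 + 1 + 1 = 3 matching atoms.

3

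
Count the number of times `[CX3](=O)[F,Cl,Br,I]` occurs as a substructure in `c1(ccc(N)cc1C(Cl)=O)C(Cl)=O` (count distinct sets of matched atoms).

[CX3](=O)[F,Cl,Br,I] is the SMARTS for an acyl halide: a carbonyl carbon bonded to a halogen.
The molecule carries 2 separate instances of an acyl chloride (-C(=O)Cl) meeting every constraint; each maps to a distinct set of atoms, giving 2 matches.

2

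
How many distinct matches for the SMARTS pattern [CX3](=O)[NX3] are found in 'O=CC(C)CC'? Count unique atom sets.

[CX3](=O)[NX3] is the SMARTS for an amide: a carbonyl carbon bonded to a trivalent nitrogen.
No fragment in the molecule satisfies every constraint, giving 0 matches.

0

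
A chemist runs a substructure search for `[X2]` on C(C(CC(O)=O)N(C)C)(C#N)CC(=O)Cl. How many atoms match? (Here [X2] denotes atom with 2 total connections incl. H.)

2

The query [X2] means: any atom with exactly two total connections (bonds + H).
Check the 15 heavy atoms by environment: 6× C (X4) → no; 2× C (X3) → no; 2× O (X1) → no; 1× Cl (X1) → no; 1× O (X2) → match; 1× N (X3) → no; 1× C (X2) → match; 1× N (X1) → no.
Summing the matching environments: 1 + 1 = 2 matching atoms.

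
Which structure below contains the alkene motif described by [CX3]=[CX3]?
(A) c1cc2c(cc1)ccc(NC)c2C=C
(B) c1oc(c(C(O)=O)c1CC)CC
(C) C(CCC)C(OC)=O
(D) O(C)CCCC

[CX3]=[CX3] describes a non-aromatic C=C double bond between two sp2 carbons (an alkene).
(A) contains a vinyl group (-CH=CH2), which satisfies every atom and bond constraint.
(B) has an ethyl group (-CH2CH3) but its C-C bond is a single bond between CX4 carbons, not CX3=CX3.
(C) has an ethyl group (-CH2CH3) but its C-C bond is a single bond between CX4 carbons, not CX3=CX3.
(D) has an ethyl group (-CH2CH3) but its C-C bond is a single bond between CX4 carbons, not CX3=CX3.
So the answer is (A).

A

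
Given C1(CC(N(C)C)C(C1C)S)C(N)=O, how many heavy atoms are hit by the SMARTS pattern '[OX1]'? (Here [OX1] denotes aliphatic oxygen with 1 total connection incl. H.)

1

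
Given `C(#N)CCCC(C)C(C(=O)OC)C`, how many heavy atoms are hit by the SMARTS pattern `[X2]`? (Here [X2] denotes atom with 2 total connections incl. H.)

2

The query [X2] means: any atom with exactly two total connections (bonds + H).
Check the 13 heavy atoms by environment: 8× C (X4) → no; 1× C (X3) → no; 1× O (X1) → no; 1× O (X2) → match; 1× C (X2) → match; 1× N (X1) → no.
Summing the matching environments: 1 + 1 = 2 matching atoms.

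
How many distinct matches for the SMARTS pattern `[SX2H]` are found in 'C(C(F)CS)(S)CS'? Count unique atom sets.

[SX2H] is the SMARTS for a thiol: an aliphatic sulfur with two connections, one being H.
The molecule carries 3 separate instances of a thiol (-SH) meeting every constraint; each maps to a distinct set of atoms, giving 3 matches.

3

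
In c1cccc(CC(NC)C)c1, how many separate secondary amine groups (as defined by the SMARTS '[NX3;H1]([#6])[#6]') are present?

1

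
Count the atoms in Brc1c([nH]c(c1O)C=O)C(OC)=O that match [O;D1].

Check the 13 heavy atoms by environment: 1× n (aromatic, D2) → no; 4× c (aromatic, D3) → no; 1× C (D2) → no; 3× O (D1) → match; 1× C (D3) → no; 1× O (D2) → no; 1× C (D1) → no; 1× Br (D1) → no.
That gives 3 matching atoms.

3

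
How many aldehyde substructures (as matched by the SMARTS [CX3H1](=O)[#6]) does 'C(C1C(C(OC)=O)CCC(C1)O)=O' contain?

[CX3H1](=O)[#6] is the SMARTS for an aldehyde: an sp2 carbon with one H, double-bonded to O and single-bonded to carbon.
Exactly one fragment in the molecule meets all constraints, giving 1 match.

1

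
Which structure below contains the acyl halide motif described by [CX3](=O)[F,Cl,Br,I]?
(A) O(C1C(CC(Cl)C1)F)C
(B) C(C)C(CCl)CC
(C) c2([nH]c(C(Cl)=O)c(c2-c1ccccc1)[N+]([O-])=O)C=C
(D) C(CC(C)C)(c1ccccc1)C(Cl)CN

[CX3](=O)[F,Cl,Br,I] describes a carbonyl carbon bonded to a halogen (an acyl halide).
(A) has a chloro substituent but the Cl is not on a carbonyl carbon.
(B) has a chloro substituent but the Cl is not on a carbonyl carbon.
(C) contains an acyl chloride (-C(=O)Cl), which satisfies every atom and bond constraint.
(D) has a chloro substituent but the Cl is not on a carbonyl carbon.
So the answer is (C).

C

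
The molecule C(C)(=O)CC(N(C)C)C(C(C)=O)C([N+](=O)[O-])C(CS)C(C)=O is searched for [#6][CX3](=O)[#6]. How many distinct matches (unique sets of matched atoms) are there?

3

[#6][CX3](=O)[#6] is the SMARTS for a ketone: a carbonyl carbon (no H) flanked by two carbons.
The molecule carries 3 separate instances of an acetyl/ketone group (-C(=O)CH3) meeting every constraint; each maps to a distinct set of atoms, giving 3 matches.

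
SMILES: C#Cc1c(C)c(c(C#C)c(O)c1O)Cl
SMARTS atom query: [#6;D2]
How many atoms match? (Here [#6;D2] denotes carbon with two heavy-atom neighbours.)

2

The query [#6;D2] means: any carbon bonded to exactly two heavy atoms.
Check the 14 heavy atoms by environment: 6× c (aromatic, D3) → no; 2× O (D1) → no; 1× Cl (D1) → no; 2× C (D2) → match; 3× C (D1) → no.
That gives 2 matching atoms.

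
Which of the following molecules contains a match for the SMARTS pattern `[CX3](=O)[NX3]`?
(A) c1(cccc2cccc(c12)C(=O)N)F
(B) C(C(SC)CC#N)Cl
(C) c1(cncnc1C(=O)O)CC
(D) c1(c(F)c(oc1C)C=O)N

[CX3](=O)[NX3] describes a carbonyl carbon bonded to a trivalent nitrogen (an amide).
(A) contains a primary amide (-C(=O)NH2), which satisfies every atom and bond constraint.
(B) has a nitrile (-C#N) but the nitrile N is NX1 (triple-bonded), not NX3.
(C) has a carboxylic acid group (-C(=O)OH) but the carbonyl is bonded to O, not to an NX3 nitrogen.
(D) has a primary amino group (-NH2) but the -NH2 is not attached to a carbonyl carbon.
So the answer is (A).

A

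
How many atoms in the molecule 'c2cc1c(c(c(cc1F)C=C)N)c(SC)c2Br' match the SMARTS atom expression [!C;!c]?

4

The query [!C;!c] means: neither aliphatic nor aromatic carbon — same as [!#6].
Check the 17 heavy atoms by environment: 10× c (aromatic) → no; 1× S → match; 3× C → no; 1× Br → match; 1× F → match; 1× N → match.
Summing the matching environments: 1 + 1 + 1 + 1 = 4 matching atoms.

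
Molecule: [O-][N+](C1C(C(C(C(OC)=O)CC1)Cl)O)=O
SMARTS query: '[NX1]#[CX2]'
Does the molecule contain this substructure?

No

The pattern [NX1]#[CX2] describes a nitrogen triple-bonded to a two-connected carbon — a nitrile.
The closest candidate here is a nitro group (-[N+](=O)[O-]), but there is no C#N triple bond. No other fragment satisfies the full query, so there is no match.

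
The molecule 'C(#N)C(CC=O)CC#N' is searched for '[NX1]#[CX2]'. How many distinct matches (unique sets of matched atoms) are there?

2

[NX1]#[CX2] is the SMARTS for a nitrile: a nitrogen triple-bonded to a two-connected carbon.
The molecule carries 2 separate instances of a nitrile (-C#N) meeting every constraint; each maps to a distinct set of atoms, giving 2 matches.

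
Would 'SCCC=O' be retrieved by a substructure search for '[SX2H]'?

Yes

The pattern [SX2H] describes an aliphatic sulfur with two connections, one being H — a thiol.
The molecule carries a thiol (-SH), whose atoms satisfy every constraint of the query, so the pattern matches.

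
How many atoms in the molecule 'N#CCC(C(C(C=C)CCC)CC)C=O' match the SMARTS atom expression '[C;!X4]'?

4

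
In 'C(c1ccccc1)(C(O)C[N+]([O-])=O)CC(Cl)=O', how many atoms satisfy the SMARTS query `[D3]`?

5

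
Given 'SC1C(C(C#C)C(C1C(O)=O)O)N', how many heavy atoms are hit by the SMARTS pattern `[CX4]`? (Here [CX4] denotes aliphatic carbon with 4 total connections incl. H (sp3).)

The query [CX4] means: C with X4: aliphatic carbon with exactly 4 total connections (bonds + H).
Check the 13 heavy atoms by environment: 5× C (X4) → match; 2× C (X2) → no; 2× O (X2) → no; 1× S (X2) → no; 1× C (X3) → no; 1× O (X1) → no; 1× N (X3) → no.
That gives 5 matching atoms.

5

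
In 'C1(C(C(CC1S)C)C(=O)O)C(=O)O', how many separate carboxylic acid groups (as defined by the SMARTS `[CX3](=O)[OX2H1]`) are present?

2

[CX3](=O)[OX2H1] is the SMARTS for a carboxylic acid: an sp2 carbon double-bonded to O and single-bonded to an -OH oxygen.
The molecule carries 2 separate instances of a carboxylic acid group (-C(=O)OH) meeting every constraint; each maps to a distinct set of atoms, giving 2 matches.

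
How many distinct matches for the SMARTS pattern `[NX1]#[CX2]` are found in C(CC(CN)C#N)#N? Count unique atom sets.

2

[NX1]#[CX2] is the SMARTS for a nitrile: a nitrogen triple-bonded to a two-connected carbon.
The molecule carries 2 separate instances of a nitrile (-C#N) meeting every constraint; each maps to a distinct set of atoms, giving 2 matches.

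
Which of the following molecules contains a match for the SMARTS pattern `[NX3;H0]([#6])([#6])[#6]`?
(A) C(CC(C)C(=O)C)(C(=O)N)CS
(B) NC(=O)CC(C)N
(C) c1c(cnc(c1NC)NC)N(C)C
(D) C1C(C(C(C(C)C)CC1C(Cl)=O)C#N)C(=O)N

C

[NX3;H0]([#6])([#6])[#6] describes a trivalent nitrogen with no H, bonded to three carbons (a tertiary amine).
(A) has a primary amide (-C(=O)NH2) but the amide nitrogen has H2 and only one carbon neighbour.
(B) has a primary amino group (-NH2) but the nitrogen has H2, not H0 with three carbons.
(C) contains a dimethylamino group (-N(CH3)2), which satisfies every atom and bond constraint.
(D) has a primary amide (-C(=O)NH2) but the amide nitrogen has H2 and only one carbon neighbour.
So the answer is (C).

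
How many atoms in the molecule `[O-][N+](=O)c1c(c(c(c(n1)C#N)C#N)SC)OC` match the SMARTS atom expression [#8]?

3

Check the 17 heavy atoms by environment: 1× n (aromatic) → no; 5× c (aromatic) → no; 1× N (charge +1) → no; 1× O (charge -1) → match; 2× O → match; 4× C → no; 2× N → no; 1× S → no.
Summing the matching environments: 1 + 2 = 3 matching atoms.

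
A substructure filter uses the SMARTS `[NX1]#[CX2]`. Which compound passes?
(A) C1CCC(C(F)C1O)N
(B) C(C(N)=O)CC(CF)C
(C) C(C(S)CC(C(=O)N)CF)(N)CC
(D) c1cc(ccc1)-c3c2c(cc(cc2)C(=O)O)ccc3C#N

D

[NX1]#[CX2] describes a nitrogen triple-bonded to a two-connected carbon (a nitrile).
(A) has a primary amino group (-NH2) but the nitrogen is NX3 (three connections), not NX1 triple-bonded.
(B) has a primary amide (-C(=O)NH2) but the nitrogen is NX3, not NX1.
(C) has a primary amino group (-NH2) but the nitrogen is NX3 (three connections), not NX1 triple-bonded.
(D) contains a nitrile (-C#N), which satisfies every atom and bond constraint.
So the answer is (D).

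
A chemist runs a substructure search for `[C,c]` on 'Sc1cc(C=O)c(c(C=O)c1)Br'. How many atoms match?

8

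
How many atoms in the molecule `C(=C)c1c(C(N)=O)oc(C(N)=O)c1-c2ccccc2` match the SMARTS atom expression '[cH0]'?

5

The query [cH0] means: aromatic carbon with no attached hydrogen (substituted or ring-fusion).
Check the 19 heavy atoms by environment: 1× o (aromatic, H0) → no; 5× c (aromatic, H0) → match; 5× c (aromatic, H1) → no; 1× C (H1) → no; 1× C (H2) → no; 2× C (H0) → no; 2× O (H0) → no; 2× N (H2) → no.
That gives 5 matching atoms.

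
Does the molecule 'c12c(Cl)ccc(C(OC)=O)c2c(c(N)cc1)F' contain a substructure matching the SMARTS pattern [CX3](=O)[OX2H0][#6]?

Yes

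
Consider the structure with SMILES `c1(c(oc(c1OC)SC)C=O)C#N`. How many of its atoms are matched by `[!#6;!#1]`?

5

The query [!#6;!#1] means: not carbon and not hydrogen — any heteroatom.
Check the 13 heavy atoms by environment: 1× o (aromatic) → match; 4× c (aromatic) → no; 4× C → no; 2× O → match; 1× N → match; 1× S → match.
Summing the matching environments: 1 + 2 + 1 + 1 = 5 matching atoms.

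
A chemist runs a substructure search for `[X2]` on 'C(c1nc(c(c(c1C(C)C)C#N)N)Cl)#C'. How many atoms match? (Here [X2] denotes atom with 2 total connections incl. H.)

4

The query [X2] means: any atom with exactly two total connections (bonds + H).
Check the 15 heavy atoms by environment: 1× n (aromatic, X2) → match; 5× c (aromatic, X3) → no; 3× C (X2) → match; 3× C (X4) → no; 1× N (X3) → no; 1× Cl (X1) → no; 1× N (X1) → no.
Summing the matching environments: 1 + 3 = 4 matching atoms.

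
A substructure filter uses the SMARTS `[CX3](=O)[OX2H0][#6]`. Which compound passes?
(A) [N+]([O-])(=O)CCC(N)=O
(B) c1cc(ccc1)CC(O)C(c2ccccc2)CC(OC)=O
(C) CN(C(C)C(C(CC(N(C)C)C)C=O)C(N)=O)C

[CX3](=O)[OX2H0][#6] describes a carbonyl carbon bonded to an oxygen that is itself bonded to carbon (no H on that O) (an ester).
(A) has a primary amide (-C(=O)NH2) but the carbonyl is bonded to N, not to an O-C linkage.
(B) contains a methyl-ester group (-C(=O)OCH3), which satisfies every atom and bond constraint.
(C) has a primary amide (-C(=O)NH2) but the carbonyl is bonded to N, not to an O-C linkage.
So the answer is (B).

B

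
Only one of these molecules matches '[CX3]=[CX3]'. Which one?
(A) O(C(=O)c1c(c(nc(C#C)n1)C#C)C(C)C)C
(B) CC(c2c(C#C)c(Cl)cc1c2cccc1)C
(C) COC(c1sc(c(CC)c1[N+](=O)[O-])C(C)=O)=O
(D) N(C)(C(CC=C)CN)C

D

[CX3]=[CX3] describes a non-aromatic C=C double bond between two sp2 carbons (an alkene).
(A) has an ethynyl group (-C#CH) but the C-C bond is a triple bond, not a double bond.
(B) has an ethynyl group (-C#CH) but the C-C bond is a triple bond, not a double bond.
(C) has an ethyl group (-CH2CH3) but its C-C bond is a single bond between CX4 carbons, not CX3=CX3.
(D) contains a vinyl group (-CH=CH2), which satisfies every atom and bond constraint.
So the answer is (D).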